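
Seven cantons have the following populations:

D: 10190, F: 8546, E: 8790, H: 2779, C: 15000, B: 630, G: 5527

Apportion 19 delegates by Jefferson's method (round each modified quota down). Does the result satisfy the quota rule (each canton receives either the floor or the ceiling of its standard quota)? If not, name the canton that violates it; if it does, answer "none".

Standard quotas: D 3.762, F 3.155, E 3.245, H 1.026, C 5.538, B 0.233, G 2.041.
Jefferson allocation: D 4, F 3, E 3, H 1, C 6, B 0, G 2.
Every allocation lies between the lower and upper quota.

none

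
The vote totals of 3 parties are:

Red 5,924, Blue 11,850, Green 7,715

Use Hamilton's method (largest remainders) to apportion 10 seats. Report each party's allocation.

Red=2, Blue=5, Green=3

Total 25489; standard divisor 25489/10 ≈ 2548.9.
Standard quotas: Red 2.3241, Blue 4.6491, Green 3.0268.
Lower quotas: Red 2, Blue 4, Green 3 (sum 9, leaving 1 seat).
Remainders in descending order: Blue 0.6491, Red 0.3241, Green 0.0268.
The surplus seat goes to Blue.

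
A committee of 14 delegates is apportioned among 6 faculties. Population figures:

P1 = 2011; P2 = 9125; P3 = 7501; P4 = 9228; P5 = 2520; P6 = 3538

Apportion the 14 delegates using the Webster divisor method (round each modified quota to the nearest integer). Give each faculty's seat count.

P1=1, P2=4, P3=3, P4=4, P5=1, P6=1

Standard divisor 33923/14 ≈ 2423.071; standard quotas: P1 0.830, P2 3.766, P3 3.096, P4 3.808, P5 1.040, P6 1.460.
Rounding to the nearest integer gives P1 1, P2 4, P3 3, P4 4, P5 1, P6 1 — total 14, matching the house size, so no adjustment is needed.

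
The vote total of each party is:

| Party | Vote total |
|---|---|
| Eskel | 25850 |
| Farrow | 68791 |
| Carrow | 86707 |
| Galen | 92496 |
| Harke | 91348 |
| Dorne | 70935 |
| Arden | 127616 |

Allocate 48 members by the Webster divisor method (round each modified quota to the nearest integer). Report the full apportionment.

Standard divisor 563743/48 ≈ 11744.646; standard quotas: Eskel 2.201, Farrow 5.857, Carrow 7.383, Galen 7.876, Harke 7.778, Dorne 6.040, Arden 10.866.
Rounding to the nearest integer gives Eskel 2, Farrow 6, Carrow 7, Galen 8, Harke 8, Dorne 6, Arden 11 — total 48, matching the house size, so no adjustment is needed.

Eskel=2, Farrow=6, Carrow=7, Galen=8, Harke=8, Dorne=6, Arden=11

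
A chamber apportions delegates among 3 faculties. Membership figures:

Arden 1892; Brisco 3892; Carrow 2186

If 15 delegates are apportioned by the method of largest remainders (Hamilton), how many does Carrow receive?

Total 7970; standard divisor 7970/15 ≈ 531.333.
Standard quotas: Arden 3.561, Brisco 7.325, Carrow 4.114.
Lower quotas: Arden 3, Brisco 7, Carrow 4 (sum 14, leaving 1 seat).
Remainders in descending order: Arden 0.561, Brisco 0.325, Carrow 0.114.
Largest remainder: Arden receives the extra seat.
Carrow receives 4.

4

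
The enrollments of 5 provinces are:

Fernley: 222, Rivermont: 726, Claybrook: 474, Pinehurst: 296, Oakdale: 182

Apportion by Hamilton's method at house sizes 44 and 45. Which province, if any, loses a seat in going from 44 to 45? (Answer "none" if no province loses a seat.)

At 44 seats: Fernley 5, Rivermont 17, Claybrook 11, Pinehurst 7, Oakdale 4.
At 45 seats: Fernley 5, Rivermont 17, Claybrook 11, Pinehurst 7, Oakdale 5.
No province's allocation decreased.

none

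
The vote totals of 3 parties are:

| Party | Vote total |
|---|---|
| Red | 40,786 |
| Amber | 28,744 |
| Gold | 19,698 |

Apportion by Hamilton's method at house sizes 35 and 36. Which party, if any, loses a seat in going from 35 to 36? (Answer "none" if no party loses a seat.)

At 35 seats: Red 16, Amber 11, Gold 8.
At 36 seats: Red 16, Amber 12, Gold 8.
No party's allocation decreased.

none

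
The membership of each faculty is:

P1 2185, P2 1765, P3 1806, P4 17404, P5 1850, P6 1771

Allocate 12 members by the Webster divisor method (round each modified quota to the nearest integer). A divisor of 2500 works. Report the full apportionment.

With modified divisor 2500: modified quotas P1 0.874, P2 0.706, P3 0.722, P4 6.962, P5 0.740, P6 0.708.
Rounding to the nearest integer: P1 1, P2 1, P3 1, P4 7, P5 1, P6 1 (total 12).

P1=1, P2=1, P3=1, P4=7, P5=1, P6=1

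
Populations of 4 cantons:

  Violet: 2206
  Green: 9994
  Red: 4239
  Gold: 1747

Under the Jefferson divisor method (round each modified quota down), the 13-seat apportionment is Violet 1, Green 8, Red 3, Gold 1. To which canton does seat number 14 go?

Green

Priority for the next seat is population ÷ (current seats + 1).
Priorities: Violet 1103.000, Green 1110.444, Red 1059.750, Gold 873.500.
Highest priority: Green.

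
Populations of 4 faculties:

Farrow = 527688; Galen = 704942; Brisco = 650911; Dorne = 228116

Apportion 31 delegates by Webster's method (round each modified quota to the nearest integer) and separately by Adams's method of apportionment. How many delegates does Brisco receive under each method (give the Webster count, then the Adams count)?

Webster: Farrow 8, Galen 10, Brisco 10, Dorne 3.
Adams: Farrow 8, Galen 10, Brisco 9, Dorne 4.
Brisco gets 10 under Webster and 9 under Adams.

10 and 9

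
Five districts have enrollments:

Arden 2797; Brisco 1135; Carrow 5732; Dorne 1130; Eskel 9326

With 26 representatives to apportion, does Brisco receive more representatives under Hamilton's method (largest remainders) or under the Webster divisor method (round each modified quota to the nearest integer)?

Hamilton: Arden 4, Brisco 2, Carrow 7, Dorne 1, Eskel 12.
Webster: Arden 4, Brisco 1, Carrow 8, Dorne 1, Eskel 12.
Brisco gets 2 under Hamilton and 1 under Webster.

Hamilton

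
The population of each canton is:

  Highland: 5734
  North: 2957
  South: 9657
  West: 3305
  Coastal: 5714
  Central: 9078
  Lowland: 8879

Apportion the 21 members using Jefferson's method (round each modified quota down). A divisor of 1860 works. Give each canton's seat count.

Highland: 3, North: 1, South: 5, West: 1, Coastal: 3, Central: 4, Lowland: 4

With modified divisor 1860: modified quotas Highland 3.083, North 1.590, South 5.192, West 1.777, Coastal 3.072, Central 4.881, Lowland 4.774.
Rounding down: Highland 3, North 1, South 5, West 1, Coastal 3, Central 4, Lowland 4 (total 21).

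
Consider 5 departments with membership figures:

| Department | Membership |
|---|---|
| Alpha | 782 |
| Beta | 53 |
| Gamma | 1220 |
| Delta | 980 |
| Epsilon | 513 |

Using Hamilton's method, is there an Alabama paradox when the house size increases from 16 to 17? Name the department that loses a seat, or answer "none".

At 16 seats: Alpha 4, Beta 0, Gamma 6, Delta 4, Epsilon 2.
At 17 seats: Alpha 4, Beta 0, Gamma 6, Delta 5, Epsilon 2.
No department's allocation decreased.

none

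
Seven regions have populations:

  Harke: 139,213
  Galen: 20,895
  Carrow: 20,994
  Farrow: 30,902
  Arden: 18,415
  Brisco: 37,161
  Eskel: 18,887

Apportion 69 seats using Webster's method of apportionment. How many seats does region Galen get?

Standard divisor 286467/69 ≈ 4151.696; standard quotas: Harke 33.532, Galen 5.033, Carrow 5.057, Farrow 7.443, Arden 4.436, Brisco 8.951, Eskel 4.549.
Rounding to the nearest integer gives Harke 34, Galen 5, Carrow 5, Farrow 7, Arden 4, Brisco 9, Eskel 5 — total 69, matching the house size, so no adjustment is needed.
Galen receives 5.

5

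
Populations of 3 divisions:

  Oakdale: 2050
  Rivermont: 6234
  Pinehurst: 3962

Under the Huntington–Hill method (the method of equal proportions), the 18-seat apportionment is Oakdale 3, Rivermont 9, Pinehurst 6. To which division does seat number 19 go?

Rivermont

Priority for the next seat is population ÷ (√(s·(s+1))).
Priorities: Oakdale 591.784, Rivermont 657.121, Pinehurst 611.350.
Highest priority: Rivermont.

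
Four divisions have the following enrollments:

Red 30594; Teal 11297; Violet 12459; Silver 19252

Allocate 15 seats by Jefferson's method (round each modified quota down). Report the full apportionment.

Standard divisor 73602/15 ≈ 4906.8; standard quotas: Red 6.235, Teal 2.302, Violet 2.539, Silver 3.924.
Rounding down gives 6, 2, 2, 3 = 13 seats, so the divisor must be adjusted.
With modified divisor 4300: modified quotas Red 7.115, Teal 2.627, Violet 2.897, Silver 4.477.
Rounding down: Red 7, Teal 2, Violet 2, Silver 4 (total 15).

Red 7, Teal 2, Violet 2, Silver 4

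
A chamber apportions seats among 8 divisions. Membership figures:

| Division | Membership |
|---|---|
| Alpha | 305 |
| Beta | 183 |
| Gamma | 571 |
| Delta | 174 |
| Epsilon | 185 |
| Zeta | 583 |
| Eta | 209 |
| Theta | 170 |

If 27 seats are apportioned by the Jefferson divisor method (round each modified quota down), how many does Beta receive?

Standard divisor 2380/27 ≈ 88.148; standard quotas: Alpha 3.460, Beta 2.076, Gamma 6.478, Delta 1.974, Epsilon 2.099, Zeta 6.614, Eta 2.371, Theta 1.929.
Rounding down gives 3, 2, 6, 1, 2, 6, 2, 1 = 23 seats, so the divisor must be adjusted.
With modified divisor 80: modified quotas Alpha 3.812, Beta 2.288, Gamma 7.138, Delta 2.175, Epsilon 2.312, Zeta 7.287, Eta 2.612, Theta 2.125.
Rounding down: Alpha 3, Beta 2, Gamma 7, Delta 2, Epsilon 2, Zeta 7, Eta 2, Theta 2 (total 27).
Beta receives 2.

2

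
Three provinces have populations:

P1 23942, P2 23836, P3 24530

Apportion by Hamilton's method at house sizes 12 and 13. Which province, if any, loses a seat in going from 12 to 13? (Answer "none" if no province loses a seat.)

none

At 12 seats: P1 4, P2 4, P3 4.
At 13 seats: P1 4, P2 4, P3 5.
No province's allocation decreased.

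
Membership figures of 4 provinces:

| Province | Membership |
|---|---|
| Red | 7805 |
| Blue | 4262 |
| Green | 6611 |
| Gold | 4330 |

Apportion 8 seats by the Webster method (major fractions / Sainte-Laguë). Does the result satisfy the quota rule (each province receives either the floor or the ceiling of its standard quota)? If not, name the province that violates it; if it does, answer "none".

Standard quotas: Red 2.714, Blue 1.482, Green 2.299, Gold 1.506.
Webster allocation: Red 3, Blue 1, Green 2, Gold 2.
Every allocation lies between the lower and upper quota.

none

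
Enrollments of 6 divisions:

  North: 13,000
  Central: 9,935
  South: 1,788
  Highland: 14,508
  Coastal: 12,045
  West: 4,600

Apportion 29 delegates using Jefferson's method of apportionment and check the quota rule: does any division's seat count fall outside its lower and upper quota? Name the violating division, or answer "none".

Standard quotas: North 6.747, Central 5.156, South 0.928, Highland 7.530, Coastal 6.251, West 2.387.
Jefferson allocation: North 7, Central 5, South 1, Highland 8, Coastal 6, West 2.
Every allocation lies between the lower and upper quota.

none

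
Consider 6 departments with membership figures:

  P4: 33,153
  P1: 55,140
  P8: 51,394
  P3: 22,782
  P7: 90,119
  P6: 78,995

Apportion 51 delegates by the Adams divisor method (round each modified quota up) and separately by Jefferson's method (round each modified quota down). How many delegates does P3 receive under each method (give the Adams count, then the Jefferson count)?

Adams: P4 5, P1 8, P8 8, P3 4, P7 14, P6 12.
Jefferson: P4 5, P1 9, P8 8, P3 3, P7 14, P6 12.
P3 gets 4 under Adams and 3 under Jefferson.

4 and 3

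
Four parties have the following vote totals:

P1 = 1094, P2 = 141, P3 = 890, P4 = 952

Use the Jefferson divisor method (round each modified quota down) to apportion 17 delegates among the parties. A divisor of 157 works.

With modified divisor 157: modified quotas P1 6.968, P2 0.898, P3 5.669, P4 6.064.
Rounding down: P1 6, P2 0, P3 5, P4 6 (total 17).

P1: 6, P2: 0, P3: 5, P4: 6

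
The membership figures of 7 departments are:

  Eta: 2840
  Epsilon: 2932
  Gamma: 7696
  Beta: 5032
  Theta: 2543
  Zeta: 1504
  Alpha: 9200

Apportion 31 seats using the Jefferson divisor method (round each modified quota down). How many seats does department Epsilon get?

3

Standard divisor 31747/31 ≈ 1024.097; standard quotas: Eta 2.773, Epsilon 2.863, Gamma 7.515, Beta 4.914, Theta 2.483, Zeta 1.469, Alpha 8.984.
Rounding down gives 2, 2, 7, 4, 2, 1, 8 = 26 seats, so the divisor must be adjusted.
With modified divisor 930: modified quotas Eta 3.054, Epsilon 3.153, Gamma 8.275, Beta 5.411, Theta 2.734, Zeta 1.617, Alpha 9.892.
Rounding down: Eta 3, Epsilon 3, Gamma 8, Beta 5, Theta 2, Zeta 1, Alpha 9 (total 31).
Epsilon receives 3.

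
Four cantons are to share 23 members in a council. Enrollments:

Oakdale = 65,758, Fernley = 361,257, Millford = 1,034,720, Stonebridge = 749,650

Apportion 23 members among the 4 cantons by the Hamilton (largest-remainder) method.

Oakdale: 0, Fernley: 4, Millford: 11, Stonebridge: 8

Total 2211385; standard divisor 2211385/23 ≈ 96147.174.
Standard quotas: Oakdale 0.6839, Fernley 3.7573, Millford 10.7618, Stonebridge 7.7969.
Lower quotas: Oakdale 0, Fernley 3, Millford 10, Stonebridge 7 (sum 20, leaving 3 seats).
Remainders in descending order: Stonebridge 0.7969, Millford 0.7618, Fernley 0.7573, Oakdale 0.6839.
The surplus seats go to Stonebridge, Millford, Fernley.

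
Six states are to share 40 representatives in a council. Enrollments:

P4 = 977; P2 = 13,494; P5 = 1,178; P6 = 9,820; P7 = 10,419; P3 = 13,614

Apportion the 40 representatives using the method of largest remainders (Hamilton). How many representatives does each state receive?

P4: 1, P2: 11, P5: 1, P6: 8, P7: 8, P3: 11

The standard divisor is 49502/40 ≈ 1237.55.
Standard quotas: P4 0.7895, P2 10.9038, P5 0.9519, P6 7.9350, P7 8.4191, P3 11.0008.
Lower quotas: P4 0, P2 10, P5 0, P6 7, P7 8, P3 11 (sum 36, leaving 4 seats).
Remainders in descending order: P5 0.9519, P6 0.9350, P2 0.9038, P4 0.7895, P7 0.4191, P3 0.0008.
Largest remainders: P5, P6, P2, P4 receive the extra seats.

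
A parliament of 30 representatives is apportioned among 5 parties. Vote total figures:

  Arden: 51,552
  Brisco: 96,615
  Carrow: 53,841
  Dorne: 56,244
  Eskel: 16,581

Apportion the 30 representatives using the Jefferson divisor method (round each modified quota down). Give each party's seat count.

Standard divisor 274833/30 ≈ 9161.1; standard quotas: Arden 5.627, Brisco 10.546, Carrow 5.877, Dorne 6.139, Eskel 1.810.
Rounding down gives 5, 10, 5, 6, 1 = 27 seats, so the divisor must be adjusted.
With modified divisor 8400: modified quotas Arden 6.137, Brisco 11.502, Carrow 6.410, Dorne 6.696, Eskel 1.974.
Rounding down: Arden 6, Brisco 11, Carrow 6, Dorne 6, Eskel 1 (total 30).

Arden=6; Brisco=11; Carrow=6; Dorne=6; Eskel=1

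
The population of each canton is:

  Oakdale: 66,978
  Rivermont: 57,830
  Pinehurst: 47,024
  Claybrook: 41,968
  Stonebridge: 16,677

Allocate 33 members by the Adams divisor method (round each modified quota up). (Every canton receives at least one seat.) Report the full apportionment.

Oakdale: 9, Rivermont: 8, Pinehurst: 7, Claybrook: 6, Stonebridge: 3

Standard divisor 230477/33 ≈ 6984.152; standard quotas: Oakdale 9.590, Rivermont 8.280, Pinehurst 6.733, Claybrook 6.009, Stonebridge 2.388.
Rounding up gives 10, 9, 7, 7, 3 = 36 seats, so the divisor must be adjusted.
With modified divisor 7600: modified quotas Oakdale 8.813, Rivermont 7.609, Pinehurst 6.187, Claybrook 5.522, Stonebridge 2.194.
Rounding up: Oakdale 9, Rivermont 8, Pinehurst 7, Claybrook 6, Stonebridge 3 (total 33).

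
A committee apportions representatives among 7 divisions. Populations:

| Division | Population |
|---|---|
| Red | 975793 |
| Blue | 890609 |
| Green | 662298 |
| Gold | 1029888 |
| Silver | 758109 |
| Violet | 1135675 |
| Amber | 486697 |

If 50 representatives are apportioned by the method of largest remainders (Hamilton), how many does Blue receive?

The standard divisor is 5939069/50 ≈ 118781.38.
Standard quotas: Red 8.2150, Blue 7.4979, Green 5.5758, Gold 8.6704, Silver 6.3824, Violet 9.5611, Amber 4.0974.
Lower quotas: Red 8, Blue 7, Green 5, Gold 8, Silver 6, Violet 9, Amber 4 (sum 47, leaving 3 seats).
Remainders in descending order: Gold 0.6704, Green 0.5758, Violet 0.5611, Blue 0.4979, Silver 0.3824, Red 0.2150, Amber 0.0974.
The surplus seats go to Gold, Green, Violet.
Blue receives 7.

7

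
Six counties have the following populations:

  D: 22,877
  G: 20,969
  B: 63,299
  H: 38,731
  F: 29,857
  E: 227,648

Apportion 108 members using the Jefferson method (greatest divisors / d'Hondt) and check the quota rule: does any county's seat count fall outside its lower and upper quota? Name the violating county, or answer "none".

Standard quotas: D 6.125, G 5.614, B 16.947, H 10.370, F 7.994, E 60.950.
Jefferson allocation: D 6, G 5, B 17, H 10, F 8, E 62.
E has quota 60.950 (lower 60, upper 61) but receives 62 — outside the quota interval.

E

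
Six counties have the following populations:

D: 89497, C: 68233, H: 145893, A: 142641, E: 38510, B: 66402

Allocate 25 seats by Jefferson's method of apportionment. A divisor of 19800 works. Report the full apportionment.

With modified divisor 19800: modified quotas D 4.520, C 3.446, H 7.368, A 7.204, E 1.945, B 3.354.
Rounding down: D 4, C 3, H 7, A 7, E 1, B 3 (total 25).

D 4; C 3; H 7; A 7; E 1; B 3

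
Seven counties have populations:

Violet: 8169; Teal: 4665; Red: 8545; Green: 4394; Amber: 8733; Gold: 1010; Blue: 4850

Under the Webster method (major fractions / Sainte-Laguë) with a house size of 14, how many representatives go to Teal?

Standard divisor 40366/14 ≈ 2883.286; standard quotas: Violet 2.833, Teal 1.618, Red 2.964, Green 1.524, Amber 3.029, Gold 0.350, Blue 1.682.
Rounding to the nearest integer gives 3, 2, 3, 2, 3, 0, 2 = 15 seats, so the divisor must be adjusted.
With modified divisor 3000: modified quotas Violet 2.723, Teal 1.555, Red 2.848, Green 1.465, Amber 2.911, Gold 0.337, Blue 1.617.
Rounding to the nearest integer: Violet 3, Teal 2, Red 3, Green 1, Amber 3, Gold 0, Blue 2 (total 14).
Teal receives 2.

2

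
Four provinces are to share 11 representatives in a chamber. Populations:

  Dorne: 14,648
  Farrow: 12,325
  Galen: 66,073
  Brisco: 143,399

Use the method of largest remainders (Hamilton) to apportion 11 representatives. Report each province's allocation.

Dorne 1, Farrow 0, Galen 3, Brisco 7

Total 236445; standard divisor 236445/11 = 21495.
Standard quotas: Dorne 0.6815, Farrow 0.5734, Galen 3.0739, Brisco 6.6713.
Lower quotas: Dorne 0, Farrow 0, Galen 3, Brisco 6 (sum 9, leaving 2 seats).
Remainders in descending order: Dorne 0.6815, Brisco 0.6713, Farrow 0.5734, Galen 0.0739.
Largest remainders: Dorne, Brisco receive the extra seats.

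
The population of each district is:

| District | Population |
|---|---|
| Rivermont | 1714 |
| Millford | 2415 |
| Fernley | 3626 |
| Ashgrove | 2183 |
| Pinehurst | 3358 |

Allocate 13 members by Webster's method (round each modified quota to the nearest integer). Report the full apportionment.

Rivermont=2, Millford=2, Fernley=4, Ashgrove=2, Pinehurst=3

Standard divisor 13296/13 ≈ 1022.769; standard quotas: Rivermont 1.676, Millford 2.361, Fernley 3.545, Ashgrove 2.134, Pinehurst 3.283.
Rounding to the nearest integer gives Rivermont 2, Millford 2, Fernley 4, Ashgrove 2, Pinehurst 3 — total 13, matching the house size, so no adjustment is needed.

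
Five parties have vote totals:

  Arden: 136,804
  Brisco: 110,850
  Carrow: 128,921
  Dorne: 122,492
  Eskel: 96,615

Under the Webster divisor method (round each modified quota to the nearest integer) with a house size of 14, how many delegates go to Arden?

3

Standard divisor 595682/14 ≈ 42548.714; standard quotas: Arden 3.215, Brisco 2.605, Carrow 3.030, Dorne 2.879, Eskel 2.271.
Rounding to the nearest integer gives Arden 3, Brisco 3, Carrow 3, Dorne 3, Eskel 2 — total 14, matching the house size, so no adjustment is needed.
Arden receives 3.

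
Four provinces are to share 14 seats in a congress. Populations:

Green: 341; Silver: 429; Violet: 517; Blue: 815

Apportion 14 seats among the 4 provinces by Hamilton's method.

Green 2, Silver 3, Violet 4, Blue 5

Standard divisor: 2102 ÷ 14 ≈ 150.143.
Standard quotas: Green 2.271, Silver 2.857, Violet 3.443, Blue 5.428.
Lower quotas: Green 2, Silver 2, Violet 3, Blue 5 (sum 12, leaving 2 seats).
Remainders in descending order: Silver 0.857, Violet 0.443, Blue 0.428, Green 0.271.
The surplus seats go to Silver, Violet.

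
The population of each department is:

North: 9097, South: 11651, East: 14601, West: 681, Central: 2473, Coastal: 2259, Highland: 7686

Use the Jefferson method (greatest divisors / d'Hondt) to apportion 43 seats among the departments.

Standard divisor 48448/43 ≈ 1126.698; standard quotas: North 8.074, South 10.341, East 12.959, West 0.604, Central 2.195, Coastal 2.005, Highland 6.822.
Rounding down gives 8, 10, 12, 0, 2, 2, 6 = 40 seats, so the divisor must be adjusted.
With modified divisor 1050: modified quotas North 8.664, South 11.096, East 13.906, West 0.649, Central 2.355, Coastal 2.151, Highland 7.320.
Rounding down: North 8, South 11, East 13, West 0, Central 2, Coastal 2, Highland 7 (total 43).

North 8, South 11, East 13, West 0, Central 2, Coastal 2, Highland 7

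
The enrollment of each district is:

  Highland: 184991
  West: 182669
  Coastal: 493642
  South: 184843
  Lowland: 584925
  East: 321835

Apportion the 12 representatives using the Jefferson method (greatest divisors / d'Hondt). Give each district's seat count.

Highland=1; West=1; Coastal=3; South=1; Lowland=4; East=2

Standard divisor 1952905/12 ≈ 162742.083; standard quotas: Highland 1.137, West 1.122, Coastal 3.033, South 1.136, Lowland 3.594, East 1.978.
Rounding down gives 1, 1, 3, 1, 3, 1 = 10 seats, so the divisor must be adjusted.
With modified divisor 134800: modified quotas Highland 1.372, West 1.355, Coastal 3.662, South 1.371, Lowland 4.339, East 2.388.
Rounding down: Highland 1, West 1, Coastal 3, South 1, Lowland 4, East 2 (total 12).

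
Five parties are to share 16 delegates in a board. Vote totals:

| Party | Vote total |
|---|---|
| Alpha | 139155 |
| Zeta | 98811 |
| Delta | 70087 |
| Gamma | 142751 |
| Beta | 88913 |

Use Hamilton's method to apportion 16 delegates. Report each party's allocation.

Standard divisor: 539717 ÷ 16 ≈ 33732.312.
Standard quotas: Alpha 4.1253, Zeta 2.9293, Delta 2.0777, Gamma 4.2319, Beta 2.6358.
Lower quotas: Alpha 4, Zeta 2, Delta 2, Gamma 4, Beta 2 (sum 14, leaving 2 seats).
Remainders in descending order: Zeta 0.9293, Beta 0.6358, Gamma 0.2319, Alpha 0.1253, Delta 0.0777.
The surplus seats go to Zeta, Beta.

Alpha: 4, Zeta: 3, Delta: 2, Gamma: 4, Beta: 3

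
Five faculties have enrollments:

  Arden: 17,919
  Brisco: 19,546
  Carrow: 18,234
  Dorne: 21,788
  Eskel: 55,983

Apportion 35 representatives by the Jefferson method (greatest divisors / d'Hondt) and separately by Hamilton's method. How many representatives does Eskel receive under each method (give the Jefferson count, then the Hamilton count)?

15 and 14

Jefferson: Arden 4, Brisco 5, Carrow 5, Dorne 6, Eskel 15.
Hamilton: Arden 5, Brisco 5, Carrow 5, Dorne 6, Eskel 14.
Eskel gets 15 under Jefferson and 14 under Hamilton.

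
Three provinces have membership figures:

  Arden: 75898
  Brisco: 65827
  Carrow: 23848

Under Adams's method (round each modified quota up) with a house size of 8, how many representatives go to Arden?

4

Standard divisor 165573/8 ≈ 20696.625; standard quotas: Arden 3.667, Brisco 3.181, Carrow 1.152.
Rounding up gives 4, 4, 2 = 10 seats, so the divisor must be adjusted.
With modified divisor 24600: modified quotas Arden 3.085, Brisco 2.676, Carrow 0.969.
Rounding up: Arden 4, Brisco 3, Carrow 1 (total 8).
Arden receives 4.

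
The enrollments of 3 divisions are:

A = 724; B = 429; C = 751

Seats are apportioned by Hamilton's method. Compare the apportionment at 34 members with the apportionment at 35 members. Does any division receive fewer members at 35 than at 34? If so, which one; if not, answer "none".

At 34 seats: A 13, B 8, C 13.
At 35 seats: A 13, B 8, C 14.
No division's allocation decreased.

none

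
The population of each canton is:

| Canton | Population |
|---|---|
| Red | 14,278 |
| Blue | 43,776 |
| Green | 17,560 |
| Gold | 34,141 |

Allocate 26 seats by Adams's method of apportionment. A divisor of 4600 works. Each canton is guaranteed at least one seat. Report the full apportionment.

With modified divisor 4600: modified quotas Red 3.104, Blue 9.517, Green 3.817, Gold 7.422.
Rounding up: Red 4, Blue 10, Green 4, Gold 8 (total 26).

Red=4, Blue=10, Green=4, Gold=8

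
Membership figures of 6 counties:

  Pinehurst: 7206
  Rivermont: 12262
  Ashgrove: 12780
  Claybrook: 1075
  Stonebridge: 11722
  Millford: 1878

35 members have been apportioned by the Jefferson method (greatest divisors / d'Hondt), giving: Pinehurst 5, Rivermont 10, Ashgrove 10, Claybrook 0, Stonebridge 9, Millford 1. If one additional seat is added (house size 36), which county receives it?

Pinehurst

Priority for the next seat is population ÷ (current seats + 1).
Priorities: Pinehurst 1201.000, Rivermont 1114.727, Ashgrove 1161.818, Claybrook 1075.000, Stonebridge 1172.200, Millford 939.000.
Highest priority: Pinehurst.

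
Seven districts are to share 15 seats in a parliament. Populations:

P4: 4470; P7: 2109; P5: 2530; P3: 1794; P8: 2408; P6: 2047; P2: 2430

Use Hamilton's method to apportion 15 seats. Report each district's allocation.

P4: 4, P7: 2, P5: 2, P3: 1, P8: 2, P6: 2, P2: 2

The standard divisor is 17788/15 ≈ 1185.867.
Standard quotas: P4 3.769, P7 1.778, P5 2.133, P3 1.513, P8 2.031, P6 1.726, P2 2.049.
Lower quotas: P4 3, P7 1, P5 2, P3 1, P8 2, P6 1, P2 2 (sum 12, leaving 3 seats).
Remainders in descending order: P7 0.778, P4 0.769, P6 0.726, P3 0.513, P5 0.133, P2 0.049, P8 0.031.
The surplus seats go to P7, P4, P6.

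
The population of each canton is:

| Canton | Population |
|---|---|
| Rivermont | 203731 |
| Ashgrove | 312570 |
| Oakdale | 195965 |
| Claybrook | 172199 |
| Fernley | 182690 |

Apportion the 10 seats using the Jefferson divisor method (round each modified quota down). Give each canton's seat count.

Rivermont 2, Ashgrove 3, Oakdale 2, Claybrook 1, Fernley 2

Standard divisor 1067155/10 ≈ 106715.5; standard quotas: Rivermont 1.909, Ashgrove 2.929, Oakdale 1.836, Claybrook 1.614, Fernley 1.712.
Rounding down gives 1, 2, 1, 1, 1 = 6 seats, so the divisor must be adjusted.
With modified divisor 88700: modified quotas Rivermont 2.297, Ashgrove 3.524, Oakdale 2.209, Claybrook 1.941, Fernley 2.060.
Rounding down: Rivermont 2, Ashgrove 3, Oakdale 2, Claybrook 1, Fernley 2 (total 10).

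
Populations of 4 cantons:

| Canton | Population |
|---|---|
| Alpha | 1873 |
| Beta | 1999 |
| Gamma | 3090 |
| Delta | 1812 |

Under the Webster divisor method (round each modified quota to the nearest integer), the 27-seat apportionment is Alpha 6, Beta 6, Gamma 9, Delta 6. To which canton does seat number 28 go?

Gamma

Priority for the next seat is population ÷ (current seats + 0.5).
Priorities: Alpha 288.154, Beta 307.538, Gamma 325.263, Delta 278.769.
Highest priority: Gamma.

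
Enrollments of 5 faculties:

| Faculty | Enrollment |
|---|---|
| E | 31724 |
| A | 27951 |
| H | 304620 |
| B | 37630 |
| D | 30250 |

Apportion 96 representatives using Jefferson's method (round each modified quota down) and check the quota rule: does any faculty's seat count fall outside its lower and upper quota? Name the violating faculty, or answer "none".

Standard quotas: E 7.047, A 6.209, H 67.666, B 8.359, D 6.720.
Jefferson allocation: E 7, A 6, H 69, B 8, D 6.
H has quota 67.666 (lower 67, upper 68) but receives 69 — outside the quota interval.

H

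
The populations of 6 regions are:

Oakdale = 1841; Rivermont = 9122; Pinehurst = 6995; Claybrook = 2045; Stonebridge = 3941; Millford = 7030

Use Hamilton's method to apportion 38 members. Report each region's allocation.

The standard divisor is 30974/38 ≈ 815.105.
Standard quotas: Oakdale 2.2586, Rivermont 11.1912, Pinehurst 8.5817, Claybrook 2.5089, Stonebridge 4.8350, Millford 8.6247.
Lower quotas: Oakdale 2, Rivermont 11, Pinehurst 8, Claybrook 2, Stonebridge 4, Millford 8 (sum 35, leaving 3 seats).
Remainders in descending order: Stonebridge 0.8350, Millford 0.6247, Pinehurst 0.5817, Claybrook 0.5089, Oakdale 0.2586, Rivermont 0.1912.
The surplus seats go to Stonebridge, Millford, Pinehurst.

Oakdale 2; Rivermont 11; Pinehurst 9; Claybrook 2; Stonebridge 5; Millford 9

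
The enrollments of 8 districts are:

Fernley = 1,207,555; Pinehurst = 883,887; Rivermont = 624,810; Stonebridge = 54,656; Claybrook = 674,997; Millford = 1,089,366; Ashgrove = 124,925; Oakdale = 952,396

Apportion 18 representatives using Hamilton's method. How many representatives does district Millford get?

The standard divisor is 5612592/18 ≈ 311810.667.
Standard quotas: Fernley 3.8727, Pinehurst 2.8347, Rivermont 2.0038, Stonebridge 0.1753, Claybrook 2.1648, Millford 3.4937, Ashgrove 0.4006, Oakdale 3.0544.
Lower quotas: Fernley 3, Pinehurst 2, Rivermont 2, Stonebridge 0, Claybrook 2, Millford 3, Ashgrove 0, Oakdale 3 (sum 15, leaving 3 seats).
Remainders in descending order: Fernley 0.8727, Pinehurst 0.8347, Millford 0.4937, Ashgrove 0.4006, Stonebridge 0.1753, Claybrook 0.1648, Oakdale 0.0544, Rivermont 0.0038.
Largest remainders: Fernley, Pinehurst, Millford receive the extra seats.
Millford receives 4.

4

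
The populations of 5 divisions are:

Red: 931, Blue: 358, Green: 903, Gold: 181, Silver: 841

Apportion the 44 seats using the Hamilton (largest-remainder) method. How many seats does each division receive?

Red 13; Blue 5; Green 12; Gold 2; Silver 12

The standard divisor is 3214/44 ≈ 73.045.
Standard quotas: Red 12.745, Blue 4.901, Green 12.362, Gold 2.478, Silver 11.513.
Lower quotas: Red 12, Blue 4, Green 12, Gold 2, Silver 11 (sum 41, leaving 3 seats).
Remainders in descending order: Blue 0.901, Red 0.745, Silver 0.513, Gold 0.478, Green 0.362.
The surplus seats go to Blue, Red, Silver.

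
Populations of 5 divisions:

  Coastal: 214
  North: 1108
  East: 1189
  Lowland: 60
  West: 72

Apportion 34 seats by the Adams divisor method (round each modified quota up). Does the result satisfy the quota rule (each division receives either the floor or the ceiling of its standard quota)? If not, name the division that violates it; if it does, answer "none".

none

Standard quotas: Coastal 2.753, North 14.253, East 15.295, Lowland 0.772, West 0.926.
Adams allocation: Coastal 3, North 14, East 15, Lowland 1, West 1.
Every allocation lies between the lower and upper quota.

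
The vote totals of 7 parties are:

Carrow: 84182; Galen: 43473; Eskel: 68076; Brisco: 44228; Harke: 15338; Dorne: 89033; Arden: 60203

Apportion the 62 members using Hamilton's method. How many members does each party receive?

Carrow=13; Galen=7; Eskel=10; Brisco=7; Harke=2; Dorne=14; Arden=9

Standard divisor: 404533 ÷ 62 ≈ 6524.726.
Standard quotas: Carrow 12.9020, Galen 6.6628, Eskel 10.4335, Brisco 6.7785, Harke 2.3508, Dorne 13.6455, Arden 9.2269.
Lower quotas: Carrow 12, Galen 6, Eskel 10, Brisco 6, Harke 2, Dorne 13, Arden 9 (sum 58, leaving 4 seats).
Remainders in descending order: Carrow 0.9020, Brisco 0.7785, Galen 0.6628, Dorne 0.6455, Eskel 0.4335, Harke 0.3508, Arden 0.2269.
The surplus seats go to Carrow, Brisco, Galen, Dorne.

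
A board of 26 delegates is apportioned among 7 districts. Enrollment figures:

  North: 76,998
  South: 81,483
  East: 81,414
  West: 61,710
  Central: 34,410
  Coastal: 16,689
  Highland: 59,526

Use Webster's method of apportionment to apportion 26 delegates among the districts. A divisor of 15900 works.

North: 5, South: 5, East: 5, West: 4, Central: 2, Coastal: 1, Highland: 4

With modified divisor 15900: modified quotas North 4.843, South 5.125, East 5.120, West 3.881, Central 2.164, Coastal 1.050, Highland 3.744.
Rounding to the nearest integer: North 5, South 5, East 5, West 4, Central 2, Coastal 1, Highland 4 (total 26).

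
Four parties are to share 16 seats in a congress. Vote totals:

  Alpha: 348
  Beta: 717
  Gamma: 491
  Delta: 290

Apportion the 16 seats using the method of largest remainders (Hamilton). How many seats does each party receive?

Alpha: 3, Beta: 6, Gamma: 4, Delta: 3

Standard divisor: 1846 ÷ 16 ≈ 115.375.
Standard quotas: Alpha 3.016, Beta 6.215, Gamma 4.256, Delta 2.514.
Lower quotas: Alpha 3, Beta 6, Gamma 4, Delta 2 (sum 15, leaving 1 seat).
Remainders in descending order: Delta 0.514, Gamma 0.256, Beta 0.215, Alpha 0.016.
The surplus seat goes to Delta.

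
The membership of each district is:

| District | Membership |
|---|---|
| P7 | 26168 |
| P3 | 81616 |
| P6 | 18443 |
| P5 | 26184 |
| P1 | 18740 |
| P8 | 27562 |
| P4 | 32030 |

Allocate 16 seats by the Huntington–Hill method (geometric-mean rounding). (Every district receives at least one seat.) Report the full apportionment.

P7=2, P3=6, P6=1, P5=2, P1=1, P8=2, P4=2

With divisor 14076: modified quotas P7 1.859, P3 5.798, P6 1.310, P5 1.860, P1 1.331, P8 1.958, P4 2.276.
Geometric-mean thresholds: P7 √(1·2)=1.414, P3 √(5·6)=5.477, P6 √(1·2)=1.414, P5 √(1·2)=1.414, P1 √(1·2)=1.414, P8 √(1·2)=1.414, P4 √(2·3)=2.449.
Each quota rounded against its threshold gives P7 2, P3 6, P6 1, P5 2, P1 1, P8 2, P4 2 (total 16).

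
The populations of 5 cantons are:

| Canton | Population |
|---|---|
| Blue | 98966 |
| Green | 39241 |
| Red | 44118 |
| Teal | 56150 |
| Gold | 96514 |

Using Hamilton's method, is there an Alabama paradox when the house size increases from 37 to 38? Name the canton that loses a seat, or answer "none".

At 37 seats: Blue 11, Green 4, Red 5, Teal 6, Gold 11.
At 38 seats: Blue 11, Green 5, Red 5, Teal 6, Gold 11.
No canton's allocation decreased.

none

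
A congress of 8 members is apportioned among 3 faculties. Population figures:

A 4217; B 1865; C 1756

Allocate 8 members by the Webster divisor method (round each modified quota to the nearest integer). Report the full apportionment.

A 4, B 2, C 2

Standard divisor 7838/8 ≈ 979.75; standard quotas: A 4.304, B 1.904, C 1.792.
Rounding to the nearest integer gives A 4, B 2, C 2 — total 8, matching the house size, so no adjustment is needed.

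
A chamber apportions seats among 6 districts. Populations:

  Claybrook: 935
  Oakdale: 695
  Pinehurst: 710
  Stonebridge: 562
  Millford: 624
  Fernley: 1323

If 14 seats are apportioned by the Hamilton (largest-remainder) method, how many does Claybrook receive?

3

The standard divisor is 4849/14 ≈ 346.357.
Standard quotas: Claybrook 2.700, Oakdale 2.007, Pinehurst 2.050, Stonebridge 1.623, Millford 1.802, Fernley 3.820.
Lower quotas: Claybrook 2, Oakdale 2, Pinehurst 2, Stonebridge 1, Millford 1, Fernley 3 (sum 11, leaving 3 seats).
Remainders in descending order: Fernley 0.820, Millford 0.802, Claybrook 0.700, Stonebridge 0.623, Pinehurst 0.050, Oakdale 0.007.
Largest remainders: Fernley, Millford, Claybrook receive the extra seats.
Claybrook receives 3.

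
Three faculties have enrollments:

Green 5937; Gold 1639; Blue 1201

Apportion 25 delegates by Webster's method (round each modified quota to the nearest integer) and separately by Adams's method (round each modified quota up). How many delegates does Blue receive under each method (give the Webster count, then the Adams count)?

3 and 4

Webster: Green 17, Gold 5, Blue 3.
Adams: Green 16, Gold 5, Blue 4.
Blue gets 3 under Webster and 4 under Adams.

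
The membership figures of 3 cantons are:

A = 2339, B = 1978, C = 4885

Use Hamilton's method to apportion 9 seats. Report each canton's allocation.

A=2; B=2; C=5

Total 9202; standard divisor 9202/9 ≈ 1022.444.
Standard quotas: A 2.288, B 1.935, C 4.778.
Lower quotas: A 2, B 1, C 4 (sum 7, leaving 2 seats).
Remainders in descending order: B 0.935, C 0.778, A 0.288.
The surplus seats go to B, C.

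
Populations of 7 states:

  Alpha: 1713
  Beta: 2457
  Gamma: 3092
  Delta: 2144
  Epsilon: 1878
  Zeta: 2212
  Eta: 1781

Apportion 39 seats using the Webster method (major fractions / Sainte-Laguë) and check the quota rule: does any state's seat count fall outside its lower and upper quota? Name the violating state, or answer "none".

Standard quotas: Alpha 4.373, Beta 6.272, Gamma 7.893, Delta 5.473, Epsilon 4.794, Zeta 5.647, Eta 4.547.
Webster allocation: Alpha 4, Beta 6, Gamma 8, Delta 5, Epsilon 5, Zeta 6, Eta 5.
Every allocation lies between the lower and upper quota.

none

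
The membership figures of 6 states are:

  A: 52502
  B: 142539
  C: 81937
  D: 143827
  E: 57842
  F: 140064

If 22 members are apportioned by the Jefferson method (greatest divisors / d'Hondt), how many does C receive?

3

Standard divisor 618711/22 ≈ 28123.227; standard quotas: A 1.867, B 5.068, C 2.913, D 5.114, E 2.057, F 4.980.
Rounding down gives 1, 5, 2, 5, 2, 4 = 19 seats, so the divisor must be adjusted.
With modified divisor 25100: modified quotas A 2.092, B 5.679, C 3.264, D 5.730, E 2.304, F 5.580.
Rounding down: A 2, B 5, C 3, D 5, E 2, F 5 (total 22).
C receives 3.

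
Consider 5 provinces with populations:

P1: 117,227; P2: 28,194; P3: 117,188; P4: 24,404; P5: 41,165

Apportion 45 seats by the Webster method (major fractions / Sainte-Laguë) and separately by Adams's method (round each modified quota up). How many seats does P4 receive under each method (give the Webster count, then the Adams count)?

Webster: P1 16, P2 4, P3 16, P4 3, P5 6.
Adams: P1 16, P2 4, P3 15, P4 4, P5 6.
P4 gets 3 under Webster and 4 under Adams.

3 and 4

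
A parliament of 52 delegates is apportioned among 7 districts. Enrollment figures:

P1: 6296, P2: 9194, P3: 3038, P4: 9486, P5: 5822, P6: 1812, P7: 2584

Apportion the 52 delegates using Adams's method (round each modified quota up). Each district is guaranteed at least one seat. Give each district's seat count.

P1 8, P2 12, P3 4, P4 13, P5 8, P6 3, P7 4

Standard divisor 38232/52 ≈ 735.231; standard quotas: P1 8.563, P2 12.505, P3 4.132, P4 12.902, P5 7.919, P6 2.465, P7 3.515.
Rounding up gives 9, 13, 5, 13, 8, 3, 4 = 55 seats, so the divisor must be adjusted.
With modified divisor 789: modified quotas P1 7.980, P2 11.653, P3 3.850, P4 12.023, P5 7.379, P6 2.297, P7 3.275.
Rounding up: P1 8, P2 12, P3 4, P4 13, P5 8, P6 3, P7 4 (total 52).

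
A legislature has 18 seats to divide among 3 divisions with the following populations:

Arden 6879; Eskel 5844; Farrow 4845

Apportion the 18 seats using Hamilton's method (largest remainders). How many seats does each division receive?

The standard divisor is 17568/18 = 976.
Standard quotas: Arden 7.0482, Eskel 5.9877, Farrow 4.9641.
Lower quotas: Arden 7, Eskel 5, Farrow 4 (sum 16, leaving 2 seats).
Remainders in descending order: Eskel 0.9877, Farrow 0.9641, Arden 0.0482.
The surplus seats go to Eskel, Farrow.

Arden=7, Eskel=6, Farrow=5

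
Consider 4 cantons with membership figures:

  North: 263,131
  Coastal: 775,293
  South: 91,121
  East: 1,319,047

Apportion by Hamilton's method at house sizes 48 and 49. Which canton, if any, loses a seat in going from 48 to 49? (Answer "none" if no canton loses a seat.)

none

At 48 seats: North 5, Coastal 15, South 2, East 26.
At 49 seats: North 5, Coastal 16, South 2, East 26.
No canton's allocation decreased.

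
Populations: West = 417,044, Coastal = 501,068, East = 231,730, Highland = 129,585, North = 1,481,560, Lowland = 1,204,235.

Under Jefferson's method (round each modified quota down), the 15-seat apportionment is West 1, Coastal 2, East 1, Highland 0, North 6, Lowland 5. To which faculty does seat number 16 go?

North

Priority for the next seat is population ÷ (current seats + 1).
Priorities: West 208522.000, Coastal 167022.667, East 115865.000, Highland 129585.000, North 211651.429, Lowland 200705.833.
Highest priority: North.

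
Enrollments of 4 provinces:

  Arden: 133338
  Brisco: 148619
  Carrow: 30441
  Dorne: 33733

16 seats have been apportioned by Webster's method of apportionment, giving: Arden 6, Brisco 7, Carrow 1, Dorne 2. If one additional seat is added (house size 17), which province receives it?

Priority for the next seat is population ÷ (current seats + 0.5).
Priorities: Arden 20513.538, Brisco 19815.867, Carrow 20294.000, Dorne 13493.200.
Highest priority: Arden.

Arden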